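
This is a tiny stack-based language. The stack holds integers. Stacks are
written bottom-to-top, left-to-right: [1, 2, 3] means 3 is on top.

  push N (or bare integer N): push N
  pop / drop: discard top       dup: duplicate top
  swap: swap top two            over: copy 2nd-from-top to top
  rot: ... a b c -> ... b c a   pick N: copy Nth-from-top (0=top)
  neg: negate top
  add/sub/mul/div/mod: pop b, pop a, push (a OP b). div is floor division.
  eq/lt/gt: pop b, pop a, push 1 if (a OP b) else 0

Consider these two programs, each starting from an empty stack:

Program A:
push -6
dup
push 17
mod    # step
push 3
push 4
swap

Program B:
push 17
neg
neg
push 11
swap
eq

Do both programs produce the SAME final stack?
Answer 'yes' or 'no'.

Program A trace:
  After 'push -6': [-6]
  After 'dup': [-6, -6]
  After 'push 17': [-6, -6, 17]
  After 'mod': [-6, 11]
  After 'push 3': [-6, 11, 3]
  After 'push 4': [-6, 11, 3, 4]
  After 'swap': [-6, 11, 4, 3]
Program A final stack: [-6, 11, 4, 3]

Program B trace:
  After 'push 17': [17]
  After 'neg': [-17]
  After 'neg': [17]
  After 'push 11': [17, 11]
  After 'swap': [11, 17]
  After 'eq': [0]
Program B final stack: [0]
Same: no

Answer: no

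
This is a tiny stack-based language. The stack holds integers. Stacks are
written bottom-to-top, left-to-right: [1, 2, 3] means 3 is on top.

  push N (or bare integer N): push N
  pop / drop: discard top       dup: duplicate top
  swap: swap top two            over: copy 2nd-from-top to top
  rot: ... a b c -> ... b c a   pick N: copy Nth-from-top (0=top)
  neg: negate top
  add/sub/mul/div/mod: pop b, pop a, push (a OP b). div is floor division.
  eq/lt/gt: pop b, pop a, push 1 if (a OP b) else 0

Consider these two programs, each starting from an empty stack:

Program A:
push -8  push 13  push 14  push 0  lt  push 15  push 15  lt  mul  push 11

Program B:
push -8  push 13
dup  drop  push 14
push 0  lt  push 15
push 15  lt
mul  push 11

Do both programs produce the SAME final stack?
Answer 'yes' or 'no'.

Answer: yes

Derivation:
Program A trace:
  After 'push -8': [-8]
  After 'push 13': [-8, 13]
  After 'push 14': [-8, 13, 14]
  After 'push 0': [-8, 13, 14, 0]
  After 'lt': [-8, 13, 0]
  After 'push 15': [-8, 13, 0, 15]
  After 'push 15': [-8, 13, 0, 15, 15]
  After 'lt': [-8, 13, 0, 0]
  After 'mul': [-8, 13, 0]
  After 'push 11': [-8, 13, 0, 11]
Program A final stack: [-8, 13, 0, 11]

Program B trace:
  After 'push -8': [-8]
  After 'push 13': [-8, 13]
  After 'dup': [-8, 13, 13]
  After 'drop': [-8, 13]
  After 'push 14': [-8, 13, 14]
  After 'push 0': [-8, 13, 14, 0]
  After 'lt': [-8, 13, 0]
  After 'push 15': [-8, 13, 0, 15]
  After 'push 15': [-8, 13, 0, 15, 15]
  After 'lt': [-8, 13, 0, 0]
  After 'mul': [-8, 13, 0]
  After 'push 11': [-8, 13, 0, 11]
Program B final stack: [-8, 13, 0, 11]
Same: yes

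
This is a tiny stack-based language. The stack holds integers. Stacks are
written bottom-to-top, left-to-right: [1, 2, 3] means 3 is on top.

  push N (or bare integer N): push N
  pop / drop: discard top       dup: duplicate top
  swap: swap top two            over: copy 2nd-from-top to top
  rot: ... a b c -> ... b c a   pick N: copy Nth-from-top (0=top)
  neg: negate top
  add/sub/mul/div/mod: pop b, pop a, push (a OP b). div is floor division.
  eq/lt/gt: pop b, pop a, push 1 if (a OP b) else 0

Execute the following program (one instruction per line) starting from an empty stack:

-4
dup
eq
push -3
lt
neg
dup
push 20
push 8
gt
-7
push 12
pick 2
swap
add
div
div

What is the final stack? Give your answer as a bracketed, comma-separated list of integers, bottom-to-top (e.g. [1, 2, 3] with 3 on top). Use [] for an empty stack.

After 'push -4': [-4]
After 'dup': [-4, -4]
After 'eq': [1]
After 'push -3': [1, -3]
After 'lt': [0]
After 'neg': [0]
After 'dup': [0, 0]
After 'push 20': [0, 0, 20]
After 'push 8': [0, 0, 20, 8]
After 'gt': [0, 0, 1]
After 'push -7': [0, 0, 1, -7]
After 'push 12': [0, 0, 1, -7, 12]
After 'pick 2': [0, 0, 1, -7, 12, 1]
After 'swap': [0, 0, 1, -7, 1, 12]
After 'add': [0, 0, 1, -7, 13]
After 'div': [0, 0, 1, -1]
After 'div': [0, 0, -1]

Answer: [0, 0, -1]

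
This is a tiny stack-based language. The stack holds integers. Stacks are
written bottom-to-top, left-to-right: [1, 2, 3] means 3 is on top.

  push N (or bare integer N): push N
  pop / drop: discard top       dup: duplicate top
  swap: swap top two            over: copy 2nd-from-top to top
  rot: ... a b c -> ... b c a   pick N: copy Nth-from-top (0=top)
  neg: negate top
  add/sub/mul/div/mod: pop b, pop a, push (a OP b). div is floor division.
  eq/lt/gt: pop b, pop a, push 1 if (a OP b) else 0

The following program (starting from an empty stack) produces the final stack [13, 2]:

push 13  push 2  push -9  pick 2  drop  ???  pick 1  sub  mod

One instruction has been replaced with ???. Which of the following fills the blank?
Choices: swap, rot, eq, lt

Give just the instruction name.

Answer: swap

Derivation:
Stack before ???: [13, 2, -9]
Stack after ???:  [13, -9, 2]
Checking each choice:
  swap: MATCH
  rot: produces [2, 13]
  eq: produces [0]
  lt: produces [0]


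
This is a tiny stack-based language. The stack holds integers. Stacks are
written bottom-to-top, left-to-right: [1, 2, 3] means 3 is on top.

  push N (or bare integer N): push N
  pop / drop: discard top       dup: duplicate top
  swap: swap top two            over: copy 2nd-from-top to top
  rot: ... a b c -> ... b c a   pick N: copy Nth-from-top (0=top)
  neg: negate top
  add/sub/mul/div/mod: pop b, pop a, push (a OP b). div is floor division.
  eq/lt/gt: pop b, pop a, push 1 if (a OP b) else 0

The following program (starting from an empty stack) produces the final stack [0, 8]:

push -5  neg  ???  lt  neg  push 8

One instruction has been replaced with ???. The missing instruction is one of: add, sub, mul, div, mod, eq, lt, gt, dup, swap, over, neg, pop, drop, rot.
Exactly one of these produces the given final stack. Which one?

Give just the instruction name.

Answer: dup

Derivation:
Stack before ???: [5]
Stack after ???:  [5, 5]
The instruction that transforms [5] -> [5, 5] is: dup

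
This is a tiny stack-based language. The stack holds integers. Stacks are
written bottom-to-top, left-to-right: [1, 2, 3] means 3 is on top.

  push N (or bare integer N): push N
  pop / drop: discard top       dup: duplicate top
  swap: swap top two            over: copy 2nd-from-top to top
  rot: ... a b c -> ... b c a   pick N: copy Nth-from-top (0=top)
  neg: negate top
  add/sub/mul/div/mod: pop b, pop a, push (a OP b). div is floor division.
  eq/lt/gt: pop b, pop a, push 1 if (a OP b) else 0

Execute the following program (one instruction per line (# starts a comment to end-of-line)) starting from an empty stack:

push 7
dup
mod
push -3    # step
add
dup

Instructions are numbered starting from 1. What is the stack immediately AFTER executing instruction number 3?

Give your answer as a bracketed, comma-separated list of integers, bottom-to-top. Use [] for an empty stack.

Step 1 ('push 7'): [7]
Step 2 ('dup'): [7, 7]
Step 3 ('mod'): [0]

Answer: [0]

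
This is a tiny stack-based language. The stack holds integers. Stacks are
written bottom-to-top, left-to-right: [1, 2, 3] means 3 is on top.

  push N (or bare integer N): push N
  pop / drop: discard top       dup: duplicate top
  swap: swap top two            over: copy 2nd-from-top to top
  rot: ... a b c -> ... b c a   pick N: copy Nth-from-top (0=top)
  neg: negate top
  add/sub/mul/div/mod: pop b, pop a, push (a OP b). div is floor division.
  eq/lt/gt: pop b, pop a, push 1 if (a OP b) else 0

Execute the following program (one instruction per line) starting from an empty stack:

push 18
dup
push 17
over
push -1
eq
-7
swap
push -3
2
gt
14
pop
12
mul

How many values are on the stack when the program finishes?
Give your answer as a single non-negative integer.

Answer: 6

Derivation:
After 'push 18': stack = [18] (depth 1)
After 'dup': stack = [18, 18] (depth 2)
After 'push 17': stack = [18, 18, 17] (depth 3)
After 'over': stack = [18, 18, 17, 18] (depth 4)
After 'push -1': stack = [18, 18, 17, 18, -1] (depth 5)
After 'eq': stack = [18, 18, 17, 0] (depth 4)
After 'push -7': stack = [18, 18, 17, 0, -7] (depth 5)
After 'swap': stack = [18, 18, 17, -7, 0] (depth 5)
After 'push -3': stack = [18, 18, 17, -7, 0, -3] (depth 6)
After 'push 2': stack = [18, 18, 17, -7, 0, -3, 2] (depth 7)
After 'gt': stack = [18, 18, 17, -7, 0, 0] (depth 6)
After 'push 14': stack = [18, 18, 17, -7, 0, 0, 14] (depth 7)
After 'pop': stack = [18, 18, 17, -7, 0, 0] (depth 6)
After 'push 12': stack = [18, 18, 17, -7, 0, 0, 12] (depth 7)
After 'mul': stack = [18, 18, 17, -7, 0, 0] (depth 6)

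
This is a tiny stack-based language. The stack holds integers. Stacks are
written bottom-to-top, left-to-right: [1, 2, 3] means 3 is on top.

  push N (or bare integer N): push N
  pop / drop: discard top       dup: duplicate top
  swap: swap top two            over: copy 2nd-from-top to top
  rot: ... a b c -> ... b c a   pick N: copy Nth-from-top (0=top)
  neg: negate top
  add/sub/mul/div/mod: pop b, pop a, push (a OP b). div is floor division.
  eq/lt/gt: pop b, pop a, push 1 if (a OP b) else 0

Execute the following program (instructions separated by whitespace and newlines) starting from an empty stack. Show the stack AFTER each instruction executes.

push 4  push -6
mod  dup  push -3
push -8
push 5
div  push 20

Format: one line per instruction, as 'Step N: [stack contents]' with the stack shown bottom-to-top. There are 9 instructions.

Step 1: [4]
Step 2: [4, -6]
Step 3: [-2]
Step 4: [-2, -2]
Step 5: [-2, -2, -3]
Step 6: [-2, -2, -3, -8]
Step 7: [-2, -2, -3, -8, 5]
Step 8: [-2, -2, -3, -2]
Step 9: [-2, -2, -3, -2, 20]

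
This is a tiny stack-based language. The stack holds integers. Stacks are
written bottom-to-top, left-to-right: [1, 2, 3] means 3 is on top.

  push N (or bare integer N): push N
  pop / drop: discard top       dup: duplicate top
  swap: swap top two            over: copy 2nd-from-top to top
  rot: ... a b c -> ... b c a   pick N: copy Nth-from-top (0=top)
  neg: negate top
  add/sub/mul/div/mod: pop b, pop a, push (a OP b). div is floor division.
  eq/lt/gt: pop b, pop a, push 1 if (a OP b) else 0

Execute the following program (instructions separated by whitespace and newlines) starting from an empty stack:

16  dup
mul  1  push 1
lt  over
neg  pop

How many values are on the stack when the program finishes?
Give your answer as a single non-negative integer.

After 'push 16': stack = [16] (depth 1)
After 'dup': stack = [16, 16] (depth 2)
After 'mul': stack = [256] (depth 1)
After 'push 1': stack = [256, 1] (depth 2)
After 'push 1': stack = [256, 1, 1] (depth 3)
After 'lt': stack = [256, 0] (depth 2)
After 'over': stack = [256, 0, 256] (depth 3)
After 'neg': stack = [256, 0, -256] (depth 3)
After 'pop': stack = [256, 0] (depth 2)

Answer: 2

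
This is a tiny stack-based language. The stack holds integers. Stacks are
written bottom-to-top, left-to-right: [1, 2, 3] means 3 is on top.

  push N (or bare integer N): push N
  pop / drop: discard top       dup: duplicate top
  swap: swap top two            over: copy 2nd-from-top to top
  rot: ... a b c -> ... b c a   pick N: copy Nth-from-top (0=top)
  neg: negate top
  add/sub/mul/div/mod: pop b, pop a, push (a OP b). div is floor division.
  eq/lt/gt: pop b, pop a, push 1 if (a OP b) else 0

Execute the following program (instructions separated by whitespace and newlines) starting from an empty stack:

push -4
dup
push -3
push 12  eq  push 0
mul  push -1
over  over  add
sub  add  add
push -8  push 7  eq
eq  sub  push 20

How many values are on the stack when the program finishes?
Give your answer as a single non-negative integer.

After 'push -4': stack = [-4] (depth 1)
After 'dup': stack = [-4, -4] (depth 2)
After 'push -3': stack = [-4, -4, -3] (depth 3)
After 'push 12': stack = [-4, -4, -3, 12] (depth 4)
After 'eq': stack = [-4, -4, 0] (depth 3)
After 'push 0': stack = [-4, -4, 0, 0] (depth 4)
After 'mul': stack = [-4, -4, 0] (depth 3)
After 'push -1': stack = [-4, -4, 0, -1] (depth 4)
After 'over': stack = [-4, -4, 0, -1, 0] (depth 5)
After 'over': stack = [-4, -4, 0, -1, 0, -1] (depth 6)
After 'add': stack = [-4, -4, 0, -1, -1] (depth 5)
After 'sub': stack = [-4, -4, 0, 0] (depth 4)
After 'add': stack = [-4, -4, 0] (depth 3)
After 'add': stack = [-4, -4] (depth 2)
After 'push -8': stack = [-4, -4, -8] (depth 3)
After 'push 7': stack = [-4, -4, -8, 7] (depth 4)
After 'eq': stack = [-4, -4, 0] (depth 3)
After 'eq': stack = [-4, 0] (depth 2)
After 'sub': stack = [-4] (depth 1)
After 'push 20': stack = [-4, 20] (depth 2)

Answer: 2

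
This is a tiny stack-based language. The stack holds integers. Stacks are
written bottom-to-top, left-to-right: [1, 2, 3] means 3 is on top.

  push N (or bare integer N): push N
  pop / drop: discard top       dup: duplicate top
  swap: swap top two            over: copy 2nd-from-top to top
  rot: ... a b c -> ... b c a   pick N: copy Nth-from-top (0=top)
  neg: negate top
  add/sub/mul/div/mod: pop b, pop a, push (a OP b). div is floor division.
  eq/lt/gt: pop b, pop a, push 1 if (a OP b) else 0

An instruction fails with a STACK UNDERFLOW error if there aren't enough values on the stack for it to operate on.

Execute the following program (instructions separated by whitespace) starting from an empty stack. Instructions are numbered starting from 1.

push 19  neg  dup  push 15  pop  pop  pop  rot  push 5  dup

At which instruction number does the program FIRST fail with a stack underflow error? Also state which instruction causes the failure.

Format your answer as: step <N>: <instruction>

Step 1 ('push 19'): stack = [19], depth = 1
Step 2 ('neg'): stack = [-19], depth = 1
Step 3 ('dup'): stack = [-19, -19], depth = 2
Step 4 ('push 15'): stack = [-19, -19, 15], depth = 3
Step 5 ('pop'): stack = [-19, -19], depth = 2
Step 6 ('pop'): stack = [-19], depth = 1
Step 7 ('pop'): stack = [], depth = 0
Step 8 ('rot'): needs 3 value(s) but depth is 0 — STACK UNDERFLOW

Answer: step 8: rot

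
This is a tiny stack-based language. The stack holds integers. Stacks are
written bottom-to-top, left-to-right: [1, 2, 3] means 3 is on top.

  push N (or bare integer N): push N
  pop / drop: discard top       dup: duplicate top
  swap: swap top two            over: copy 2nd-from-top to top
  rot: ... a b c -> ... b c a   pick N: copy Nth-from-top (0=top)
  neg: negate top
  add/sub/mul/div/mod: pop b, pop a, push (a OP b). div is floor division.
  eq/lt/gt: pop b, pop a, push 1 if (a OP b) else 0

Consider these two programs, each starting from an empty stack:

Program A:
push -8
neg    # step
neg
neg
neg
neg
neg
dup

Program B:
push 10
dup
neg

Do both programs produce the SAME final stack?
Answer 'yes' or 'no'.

Program A trace:
  After 'push -8': [-8]
  After 'neg': [8]
  After 'neg': [-8]
  After 'neg': [8]
  After 'neg': [-8]
  After 'neg': [8]
  After 'neg': [-8]
  After 'dup': [-8, -8]
Program A final stack: [-8, -8]

Program B trace:
  After 'push 10': [10]
  After 'dup': [10, 10]
  After 'neg': [10, -10]
Program B final stack: [10, -10]
Same: no

Answer: no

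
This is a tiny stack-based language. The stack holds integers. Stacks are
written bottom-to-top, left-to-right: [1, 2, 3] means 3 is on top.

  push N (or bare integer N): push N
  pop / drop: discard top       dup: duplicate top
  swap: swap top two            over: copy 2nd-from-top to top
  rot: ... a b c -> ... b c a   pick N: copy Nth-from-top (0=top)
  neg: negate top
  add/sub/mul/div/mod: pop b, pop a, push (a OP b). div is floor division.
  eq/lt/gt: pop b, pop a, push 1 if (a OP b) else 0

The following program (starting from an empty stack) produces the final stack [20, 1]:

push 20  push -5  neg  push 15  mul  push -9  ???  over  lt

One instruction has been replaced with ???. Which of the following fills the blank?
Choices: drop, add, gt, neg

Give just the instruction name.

Stack before ???: [20, 75, -9]
Stack after ???:  [20, 1]
Checking each choice:
  drop: produces [20, 0]
  add: produces [20, 0]
  gt: MATCH
  neg: produces [20, 75, 1]


Answer: gt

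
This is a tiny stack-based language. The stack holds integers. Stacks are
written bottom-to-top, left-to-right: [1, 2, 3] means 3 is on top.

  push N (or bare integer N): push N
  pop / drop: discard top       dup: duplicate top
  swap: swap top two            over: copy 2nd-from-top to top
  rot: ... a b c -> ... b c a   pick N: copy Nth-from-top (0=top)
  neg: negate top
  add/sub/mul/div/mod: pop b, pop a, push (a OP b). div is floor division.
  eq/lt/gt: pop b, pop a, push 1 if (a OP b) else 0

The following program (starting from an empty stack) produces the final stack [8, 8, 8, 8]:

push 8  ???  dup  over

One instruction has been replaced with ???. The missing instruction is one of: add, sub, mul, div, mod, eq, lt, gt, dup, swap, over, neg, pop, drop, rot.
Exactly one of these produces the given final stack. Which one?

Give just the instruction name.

Stack before ???: [8]
Stack after ???:  [8, 8]
The instruction that transforms [8] -> [8, 8] is: dup

Answer: dup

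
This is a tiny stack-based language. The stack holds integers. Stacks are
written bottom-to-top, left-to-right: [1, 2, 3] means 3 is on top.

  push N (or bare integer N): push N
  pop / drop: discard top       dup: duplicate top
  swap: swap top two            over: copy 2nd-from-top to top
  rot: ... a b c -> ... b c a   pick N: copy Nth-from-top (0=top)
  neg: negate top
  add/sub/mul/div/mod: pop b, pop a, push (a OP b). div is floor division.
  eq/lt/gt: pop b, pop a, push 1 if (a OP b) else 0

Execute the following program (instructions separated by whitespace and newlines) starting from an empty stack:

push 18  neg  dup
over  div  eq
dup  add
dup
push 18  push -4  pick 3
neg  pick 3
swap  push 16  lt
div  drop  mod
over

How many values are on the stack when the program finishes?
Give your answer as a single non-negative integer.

After 'push 18': stack = [18] (depth 1)
After 'neg': stack = [-18] (depth 1)
After 'dup': stack = [-18, -18] (depth 2)
After 'over': stack = [-18, -18, -18] (depth 3)
After 'div': stack = [-18, 1] (depth 2)
After 'eq': stack = [0] (depth 1)
After 'dup': stack = [0, 0] (depth 2)
After 'add': stack = [0] (depth 1)
After 'dup': stack = [0, 0] (depth 2)
After 'push 18': stack = [0, 0, 18] (depth 3)
  ...
After 'pick 3': stack = [0, 0, 18, -4, 0] (depth 5)
After 'neg': stack = [0, 0, 18, -4, 0] (depth 5)
After 'pick 3': stack = [0, 0, 18, -4, 0, 0] (depth 6)
After 'swap': stack = [0, 0, 18, -4, 0, 0] (depth 6)
After 'push 16': stack = [0, 0, 18, -4, 0, 0, 16] (depth 7)
After 'lt': stack = [0, 0, 18, -4, 0, 1] (depth 6)
After 'div': stack = [0, 0, 18, -4, 0] (depth 5)
After 'drop': stack = [0, 0, 18, -4] (depth 4)
After 'mod': stack = [0, 0, -2] (depth 3)
After 'over': stack = [0, 0, -2, 0] (depth 4)

Answer: 4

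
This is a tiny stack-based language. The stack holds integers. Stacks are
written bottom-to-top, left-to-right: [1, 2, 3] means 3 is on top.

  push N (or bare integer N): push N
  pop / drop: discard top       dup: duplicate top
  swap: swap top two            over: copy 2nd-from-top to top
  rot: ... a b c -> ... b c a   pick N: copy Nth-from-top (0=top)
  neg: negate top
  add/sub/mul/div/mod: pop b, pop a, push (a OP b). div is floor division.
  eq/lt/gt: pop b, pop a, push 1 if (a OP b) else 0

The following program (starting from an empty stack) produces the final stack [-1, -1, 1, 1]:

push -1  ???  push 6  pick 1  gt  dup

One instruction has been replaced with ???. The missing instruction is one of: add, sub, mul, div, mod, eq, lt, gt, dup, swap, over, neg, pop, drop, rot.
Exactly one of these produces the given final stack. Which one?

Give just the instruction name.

Answer: dup

Derivation:
Stack before ???: [-1]
Stack after ???:  [-1, -1]
The instruction that transforms [-1] -> [-1, -1] is: dup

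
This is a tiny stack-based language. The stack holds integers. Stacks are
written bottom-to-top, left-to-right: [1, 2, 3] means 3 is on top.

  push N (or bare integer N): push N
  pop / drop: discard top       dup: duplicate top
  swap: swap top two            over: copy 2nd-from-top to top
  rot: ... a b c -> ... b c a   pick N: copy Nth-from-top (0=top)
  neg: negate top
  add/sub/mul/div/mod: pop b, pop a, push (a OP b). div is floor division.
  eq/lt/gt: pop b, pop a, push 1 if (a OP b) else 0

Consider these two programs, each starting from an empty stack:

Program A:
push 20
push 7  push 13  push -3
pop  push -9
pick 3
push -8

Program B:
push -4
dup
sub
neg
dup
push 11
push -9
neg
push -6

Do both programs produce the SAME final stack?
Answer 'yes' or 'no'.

Answer: no

Derivation:
Program A trace:
  After 'push 20': [20]
  After 'push 7': [20, 7]
  After 'push 13': [20, 7, 13]
  After 'push -3': [20, 7, 13, -3]
  After 'pop': [20, 7, 13]
  After 'push -9': [20, 7, 13, -9]
  After 'pick 3': [20, 7, 13, -9, 20]
  After 'push -8': [20, 7, 13, -9, 20, -8]
Program A final stack: [20, 7, 13, -9, 20, -8]

Program B trace:
  After 'push -4': [-4]
  After 'dup': [-4, -4]
  After 'sub': [0]
  After 'neg': [0]
  After 'dup': [0, 0]
  After 'push 11': [0, 0, 11]
  After 'push -9': [0, 0, 11, -9]
  After 'neg': [0, 0, 11, 9]
  After 'push -6': [0, 0, 11, 9, -6]
Program B final stack: [0, 0, 11, 9, -6]
Same: no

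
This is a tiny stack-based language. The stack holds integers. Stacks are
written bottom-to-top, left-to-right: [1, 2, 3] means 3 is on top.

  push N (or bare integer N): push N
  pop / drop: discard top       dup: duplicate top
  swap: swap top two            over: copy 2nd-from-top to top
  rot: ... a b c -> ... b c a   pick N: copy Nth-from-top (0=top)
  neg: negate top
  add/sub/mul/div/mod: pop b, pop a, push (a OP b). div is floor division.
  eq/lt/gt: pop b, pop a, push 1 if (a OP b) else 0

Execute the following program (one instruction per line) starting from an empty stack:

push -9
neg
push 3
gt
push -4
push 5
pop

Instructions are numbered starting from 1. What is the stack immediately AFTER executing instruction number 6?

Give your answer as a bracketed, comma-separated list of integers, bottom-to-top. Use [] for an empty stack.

Step 1 ('push -9'): [-9]
Step 2 ('neg'): [9]
Step 3 ('push 3'): [9, 3]
Step 4 ('gt'): [1]
Step 5 ('push -4'): [1, -4]
Step 6 ('push 5'): [1, -4, 5]

Answer: [1, -4, 5]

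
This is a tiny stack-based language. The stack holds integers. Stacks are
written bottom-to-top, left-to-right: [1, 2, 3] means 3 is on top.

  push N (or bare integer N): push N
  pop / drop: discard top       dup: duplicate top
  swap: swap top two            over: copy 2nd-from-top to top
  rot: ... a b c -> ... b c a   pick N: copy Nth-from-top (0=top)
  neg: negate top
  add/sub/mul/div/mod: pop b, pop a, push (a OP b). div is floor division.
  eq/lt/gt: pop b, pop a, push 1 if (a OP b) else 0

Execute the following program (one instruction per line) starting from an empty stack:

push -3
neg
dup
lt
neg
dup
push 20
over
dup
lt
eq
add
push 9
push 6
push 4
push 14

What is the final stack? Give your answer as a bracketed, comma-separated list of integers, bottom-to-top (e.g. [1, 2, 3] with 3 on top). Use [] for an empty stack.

After 'push -3': [-3]
After 'neg': [3]
After 'dup': [3, 3]
After 'lt': [0]
After 'neg': [0]
After 'dup': [0, 0]
After 'push 20': [0, 0, 20]
After 'over': [0, 0, 20, 0]
After 'dup': [0, 0, 20, 0, 0]
After 'lt': [0, 0, 20, 0]
After 'eq': [0, 0, 0]
After 'add': [0, 0]
After 'push 9': [0, 0, 9]
After 'push 6': [0, 0, 9, 6]
After 'push 4': [0, 0, 9, 6, 4]
After 'push 14': [0, 0, 9, 6, 4, 14]

Answer: [0, 0, 9, 6, 4, 14]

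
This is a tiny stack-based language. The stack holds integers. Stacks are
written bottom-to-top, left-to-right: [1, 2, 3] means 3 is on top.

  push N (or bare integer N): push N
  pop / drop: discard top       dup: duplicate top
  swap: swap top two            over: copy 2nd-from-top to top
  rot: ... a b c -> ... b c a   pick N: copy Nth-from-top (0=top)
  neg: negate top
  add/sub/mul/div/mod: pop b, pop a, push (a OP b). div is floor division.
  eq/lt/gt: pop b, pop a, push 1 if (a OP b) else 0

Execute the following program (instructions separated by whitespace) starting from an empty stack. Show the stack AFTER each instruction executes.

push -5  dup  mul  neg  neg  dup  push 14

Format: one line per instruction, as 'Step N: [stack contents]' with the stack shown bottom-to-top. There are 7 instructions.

Step 1: [-5]
Step 2: [-5, -5]
Step 3: [25]
Step 4: [-25]
Step 5: [25]
Step 6: [25, 25]
Step 7: [25, 25, 14]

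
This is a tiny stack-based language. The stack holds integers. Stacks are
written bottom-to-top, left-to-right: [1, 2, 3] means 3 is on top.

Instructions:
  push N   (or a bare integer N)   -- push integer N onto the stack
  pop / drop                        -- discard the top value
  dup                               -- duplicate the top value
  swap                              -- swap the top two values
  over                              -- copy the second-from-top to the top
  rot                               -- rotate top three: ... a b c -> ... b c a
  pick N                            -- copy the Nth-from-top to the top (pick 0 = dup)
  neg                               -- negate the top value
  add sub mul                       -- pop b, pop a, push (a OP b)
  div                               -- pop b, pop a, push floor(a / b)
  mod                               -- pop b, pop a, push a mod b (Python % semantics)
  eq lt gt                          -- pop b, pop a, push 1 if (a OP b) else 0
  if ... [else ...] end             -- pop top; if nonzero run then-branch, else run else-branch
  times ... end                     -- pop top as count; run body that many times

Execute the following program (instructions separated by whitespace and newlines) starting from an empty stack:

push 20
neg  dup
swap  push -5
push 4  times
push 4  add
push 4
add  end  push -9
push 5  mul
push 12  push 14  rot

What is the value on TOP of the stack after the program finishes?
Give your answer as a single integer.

After 'push 20': [20]
After 'neg': [-20]
After 'dup': [-20, -20]
After 'swap': [-20, -20]
After 'push -5': [-20, -20, -5]
After 'push 4': [-20, -20, -5, 4]
After 'times': [-20, -20, -5]
After 'push 4': [-20, -20, -5, 4]
After 'add': [-20, -20, -1]
After 'push 4': [-20, -20, -1, 4]
  ...
After 'push 4': [-20, -20, 19, 4]
After 'add': [-20, -20, 23]
After 'push 4': [-20, -20, 23, 4]
After 'add': [-20, -20, 27]
After 'push -9': [-20, -20, 27, -9]
After 'push 5': [-20, -20, 27, -9, 5]
After 'mul': [-20, -20, 27, -45]
After 'push 12': [-20, -20, 27, -45, 12]
After 'push 14': [-20, -20, 27, -45, 12, 14]
After 'rot': [-20, -20, 27, 12, 14, -45]

Answer: -45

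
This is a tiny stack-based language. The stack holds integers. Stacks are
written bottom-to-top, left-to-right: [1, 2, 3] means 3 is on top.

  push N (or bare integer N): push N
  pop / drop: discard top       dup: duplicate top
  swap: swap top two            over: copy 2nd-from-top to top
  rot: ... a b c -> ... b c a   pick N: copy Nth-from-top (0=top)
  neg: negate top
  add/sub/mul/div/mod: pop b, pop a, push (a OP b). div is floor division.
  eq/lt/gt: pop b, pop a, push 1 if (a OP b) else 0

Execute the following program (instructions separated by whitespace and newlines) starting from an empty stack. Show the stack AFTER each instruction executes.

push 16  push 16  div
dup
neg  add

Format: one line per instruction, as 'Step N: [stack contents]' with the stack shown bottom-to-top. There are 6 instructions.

Step 1: [16]
Step 2: [16, 16]
Step 3: [1]
Step 4: [1, 1]
Step 5: [1, -1]
Step 6: [0]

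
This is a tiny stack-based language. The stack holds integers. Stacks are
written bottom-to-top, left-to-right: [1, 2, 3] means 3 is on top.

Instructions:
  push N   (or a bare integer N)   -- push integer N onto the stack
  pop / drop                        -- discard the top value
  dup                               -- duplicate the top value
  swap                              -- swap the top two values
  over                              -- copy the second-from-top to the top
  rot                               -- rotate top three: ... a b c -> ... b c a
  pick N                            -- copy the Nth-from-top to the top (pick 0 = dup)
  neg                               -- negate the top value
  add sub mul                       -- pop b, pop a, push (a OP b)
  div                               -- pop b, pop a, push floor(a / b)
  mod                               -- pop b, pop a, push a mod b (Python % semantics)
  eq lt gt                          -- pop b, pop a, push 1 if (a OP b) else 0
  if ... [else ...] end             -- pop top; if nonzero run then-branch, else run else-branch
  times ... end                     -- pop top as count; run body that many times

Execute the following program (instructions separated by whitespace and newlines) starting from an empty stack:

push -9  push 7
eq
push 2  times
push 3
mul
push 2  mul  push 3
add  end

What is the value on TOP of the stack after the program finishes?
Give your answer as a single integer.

After 'push -9': [-9]
After 'push 7': [-9, 7]
After 'eq': [0]
After 'push 2': [0, 2]
After 'times': [0]
After 'push 3': [0, 3]
After 'mul': [0]
After 'push 2': [0, 2]
After 'mul': [0]
After 'push 3': [0, 3]
After 'add': [3]
After 'push 3': [3, 3]
After 'mul': [9]
After 'push 2': [9, 2]
After 'mul': [18]
After 'push 3': [18, 3]
After 'add': [21]

Answer: 21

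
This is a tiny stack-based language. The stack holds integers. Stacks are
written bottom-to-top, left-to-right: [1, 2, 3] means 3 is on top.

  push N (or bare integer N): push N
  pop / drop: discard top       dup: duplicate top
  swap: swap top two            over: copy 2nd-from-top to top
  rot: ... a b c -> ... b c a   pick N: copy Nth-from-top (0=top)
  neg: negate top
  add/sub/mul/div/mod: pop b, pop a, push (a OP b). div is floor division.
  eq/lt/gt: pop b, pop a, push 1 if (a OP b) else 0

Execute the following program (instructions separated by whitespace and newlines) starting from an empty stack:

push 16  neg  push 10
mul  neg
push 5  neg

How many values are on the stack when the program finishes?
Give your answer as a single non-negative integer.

After 'push 16': stack = [16] (depth 1)
After 'neg': stack = [-16] (depth 1)
After 'push 10': stack = [-16, 10] (depth 2)
After 'mul': stack = [-160] (depth 1)
After 'neg': stack = [160] (depth 1)
After 'push 5': stack = [160, 5] (depth 2)
After 'neg': stack = [160, -5] (depth 2)

Answer: 2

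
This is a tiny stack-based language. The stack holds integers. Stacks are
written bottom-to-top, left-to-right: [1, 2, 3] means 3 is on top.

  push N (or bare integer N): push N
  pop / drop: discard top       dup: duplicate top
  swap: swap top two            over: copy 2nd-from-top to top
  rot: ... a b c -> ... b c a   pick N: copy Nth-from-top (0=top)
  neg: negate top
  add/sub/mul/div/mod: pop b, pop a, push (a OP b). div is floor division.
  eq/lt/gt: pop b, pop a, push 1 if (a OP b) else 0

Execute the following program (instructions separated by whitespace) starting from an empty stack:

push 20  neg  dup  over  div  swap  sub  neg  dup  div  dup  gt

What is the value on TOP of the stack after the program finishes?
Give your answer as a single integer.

After 'push 20': [20]
After 'neg': [-20]
After 'dup': [-20, -20]
After 'over': [-20, -20, -20]
After 'div': [-20, 1]
After 'swap': [1, -20]
After 'sub': [21]
After 'neg': [-21]
After 'dup': [-21, -21]
After 'div': [1]
After 'dup': [1, 1]
After 'gt': [0]

Answer: 0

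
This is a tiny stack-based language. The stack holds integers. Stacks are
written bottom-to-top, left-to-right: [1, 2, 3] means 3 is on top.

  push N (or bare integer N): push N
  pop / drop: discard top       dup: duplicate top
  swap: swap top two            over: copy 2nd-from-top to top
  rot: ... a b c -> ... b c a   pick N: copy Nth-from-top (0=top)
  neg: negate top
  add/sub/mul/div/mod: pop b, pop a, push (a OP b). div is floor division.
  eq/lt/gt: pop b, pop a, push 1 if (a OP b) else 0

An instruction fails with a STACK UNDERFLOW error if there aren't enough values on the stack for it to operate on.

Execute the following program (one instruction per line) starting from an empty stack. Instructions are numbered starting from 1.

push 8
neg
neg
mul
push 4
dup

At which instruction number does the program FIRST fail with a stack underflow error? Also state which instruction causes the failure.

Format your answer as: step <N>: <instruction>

Step 1 ('push 8'): stack = [8], depth = 1
Step 2 ('neg'): stack = [-8], depth = 1
Step 3 ('neg'): stack = [8], depth = 1
Step 4 ('mul'): needs 2 value(s) but depth is 1 — STACK UNDERFLOW

Answer: step 4: mul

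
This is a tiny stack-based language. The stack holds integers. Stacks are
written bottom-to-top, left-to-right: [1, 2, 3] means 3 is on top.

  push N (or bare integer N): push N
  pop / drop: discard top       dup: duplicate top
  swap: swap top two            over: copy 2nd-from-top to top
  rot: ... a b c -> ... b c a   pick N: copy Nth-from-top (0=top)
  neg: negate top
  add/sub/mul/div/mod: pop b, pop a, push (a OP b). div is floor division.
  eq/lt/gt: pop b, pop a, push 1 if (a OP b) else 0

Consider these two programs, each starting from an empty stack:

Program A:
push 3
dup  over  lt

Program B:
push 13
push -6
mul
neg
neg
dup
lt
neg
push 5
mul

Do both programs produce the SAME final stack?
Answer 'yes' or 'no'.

Program A trace:
  After 'push 3': [3]
  After 'dup': [3, 3]
  After 'over': [3, 3, 3]
  After 'lt': [3, 0]
Program A final stack: [3, 0]

Program B trace:
  After 'push 13': [13]
  After 'push -6': [13, -6]
  After 'mul': [-78]
  After 'neg': [78]
  After 'neg': [-78]
  After 'dup': [-78, -78]
  After 'lt': [0]
  After 'neg': [0]
  After 'push 5': [0, 5]
  After 'mul': [0]
Program B final stack: [0]
Same: no

Answer: no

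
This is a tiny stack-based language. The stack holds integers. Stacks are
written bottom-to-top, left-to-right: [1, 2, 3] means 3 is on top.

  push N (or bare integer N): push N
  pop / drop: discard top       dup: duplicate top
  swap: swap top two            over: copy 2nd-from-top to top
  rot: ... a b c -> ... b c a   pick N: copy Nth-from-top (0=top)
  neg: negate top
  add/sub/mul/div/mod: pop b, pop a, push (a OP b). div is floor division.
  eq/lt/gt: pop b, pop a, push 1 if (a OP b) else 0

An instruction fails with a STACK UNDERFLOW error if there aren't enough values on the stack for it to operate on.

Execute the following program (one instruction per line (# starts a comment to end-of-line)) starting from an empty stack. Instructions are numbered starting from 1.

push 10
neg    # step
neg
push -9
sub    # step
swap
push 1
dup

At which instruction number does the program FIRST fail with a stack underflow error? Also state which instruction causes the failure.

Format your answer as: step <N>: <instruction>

Answer: step 6: swap

Derivation:
Step 1 ('push 10'): stack = [10], depth = 1
Step 2 ('neg'): stack = [-10], depth = 1
Step 3 ('neg'): stack = [10], depth = 1
Step 4 ('push -9'): stack = [10, -9], depth = 2
Step 5 ('sub'): stack = [19], depth = 1
Step 6 ('swap'): needs 2 value(s) but depth is 1 — STACK UNDERFLOW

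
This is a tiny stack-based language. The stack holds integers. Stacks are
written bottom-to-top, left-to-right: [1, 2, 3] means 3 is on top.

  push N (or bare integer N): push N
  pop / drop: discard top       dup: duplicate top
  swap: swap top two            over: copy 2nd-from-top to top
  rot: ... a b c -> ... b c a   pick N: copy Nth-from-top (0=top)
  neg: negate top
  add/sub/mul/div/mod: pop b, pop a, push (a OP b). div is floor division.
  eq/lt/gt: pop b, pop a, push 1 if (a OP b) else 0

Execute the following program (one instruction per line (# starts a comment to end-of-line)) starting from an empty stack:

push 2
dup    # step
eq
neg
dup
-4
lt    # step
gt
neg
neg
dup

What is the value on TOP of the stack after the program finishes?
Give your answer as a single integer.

Answer: 0

Derivation:
After 'push 2': [2]
After 'dup': [2, 2]
After 'eq': [1]
After 'neg': [-1]
After 'dup': [-1, -1]
After 'push -4': [-1, -1, -4]
After 'lt': [-1, 0]
After 'gt': [0]
After 'neg': [0]
After 'neg': [0]
After 'dup': [0, 0]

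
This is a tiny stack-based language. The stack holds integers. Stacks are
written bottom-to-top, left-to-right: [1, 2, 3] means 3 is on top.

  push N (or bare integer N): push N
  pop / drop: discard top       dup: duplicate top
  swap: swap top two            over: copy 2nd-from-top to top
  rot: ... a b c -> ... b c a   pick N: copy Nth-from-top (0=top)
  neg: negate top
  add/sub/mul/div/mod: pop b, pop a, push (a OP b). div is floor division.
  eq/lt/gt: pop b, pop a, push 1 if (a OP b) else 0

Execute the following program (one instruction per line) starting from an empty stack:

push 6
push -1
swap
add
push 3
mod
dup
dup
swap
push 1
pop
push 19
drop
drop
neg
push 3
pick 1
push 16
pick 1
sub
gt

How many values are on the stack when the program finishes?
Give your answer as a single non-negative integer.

Answer: 4

Derivation:
After 'push 6': stack = [6] (depth 1)
After 'push -1': stack = [6, -1] (depth 2)
After 'swap': stack = [-1, 6] (depth 2)
After 'add': stack = [5] (depth 1)
After 'push 3': stack = [5, 3] (depth 2)
After 'mod': stack = [2] (depth 1)
After 'dup': stack = [2, 2] (depth 2)
After 'dup': stack = [2, 2, 2] (depth 3)
After 'swap': stack = [2, 2, 2] (depth 3)
After 'push 1': stack = [2, 2, 2, 1] (depth 4)
  ...
After 'push 19': stack = [2, 2, 2, 19] (depth 4)
After 'drop': stack = [2, 2, 2] (depth 3)
After 'drop': stack = [2, 2] (depth 2)
After 'neg': stack = [2, -2] (depth 2)
After 'push 3': stack = [2, -2, 3] (depth 3)
After 'pick 1': stack = [2, -2, 3, -2] (depth 4)
After 'push 16': stack = [2, -2, 3, -2, 16] (depth 5)
After 'pick 1': stack = [2, -2, 3, -2, 16, -2] (depth 6)
After 'sub': stack = [2, -2, 3, -2, 18] (depth 5)
After 'gt': stack = [2, -2, 3, 0] (depth 4)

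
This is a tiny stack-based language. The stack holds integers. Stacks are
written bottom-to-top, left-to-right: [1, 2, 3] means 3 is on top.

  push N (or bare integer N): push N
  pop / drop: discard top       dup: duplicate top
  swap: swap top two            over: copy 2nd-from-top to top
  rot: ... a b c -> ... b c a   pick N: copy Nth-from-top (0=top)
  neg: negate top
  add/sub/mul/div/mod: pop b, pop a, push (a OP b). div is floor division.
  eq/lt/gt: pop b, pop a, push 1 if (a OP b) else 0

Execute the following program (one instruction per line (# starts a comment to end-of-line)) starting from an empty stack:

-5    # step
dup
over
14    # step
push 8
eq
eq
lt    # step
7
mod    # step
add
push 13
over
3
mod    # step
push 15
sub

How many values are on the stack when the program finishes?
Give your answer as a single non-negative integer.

Answer: 3

Derivation:
After 'push -5': stack = [-5] (depth 1)
After 'dup': stack = [-5, -5] (depth 2)
After 'over': stack = [-5, -5, -5] (depth 3)
After 'push 14': stack = [-5, -5, -5, 14] (depth 4)
After 'push 8': stack = [-5, -5, -5, 14, 8] (depth 5)
After 'eq': stack = [-5, -5, -5, 0] (depth 4)
After 'eq': stack = [-5, -5, 0] (depth 3)
After 'lt': stack = [-5, 1] (depth 2)
After 'push 7': stack = [-5, 1, 7] (depth 3)
After 'mod': stack = [-5, 1] (depth 2)
After 'add': stack = [-4] (depth 1)
After 'push 13': stack = [-4, 13] (depth 2)
After 'over': stack = [-4, 13, -4] (depth 3)
After 'push 3': stack = [-4, 13, -4, 3] (depth 4)
After 'mod': stack = [-4, 13, 2] (depth 3)
After 'push 15': stack = [-4, 13, 2, 15] (depth 4)
After 'sub': stack = [-4, 13, -13] (depth 3)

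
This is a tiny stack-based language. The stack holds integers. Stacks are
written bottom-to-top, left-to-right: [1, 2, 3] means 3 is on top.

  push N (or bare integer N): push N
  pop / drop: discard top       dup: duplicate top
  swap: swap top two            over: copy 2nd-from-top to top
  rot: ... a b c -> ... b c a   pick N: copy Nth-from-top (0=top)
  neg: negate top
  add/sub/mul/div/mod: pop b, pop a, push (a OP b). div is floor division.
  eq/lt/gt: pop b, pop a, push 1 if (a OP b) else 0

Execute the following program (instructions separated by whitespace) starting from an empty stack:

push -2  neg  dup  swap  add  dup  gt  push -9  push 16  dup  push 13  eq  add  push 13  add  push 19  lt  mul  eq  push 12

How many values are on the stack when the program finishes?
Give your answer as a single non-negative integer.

Answer: 2

Derivation:
After 'push -2': stack = [-2] (depth 1)
After 'neg': stack = [2] (depth 1)
After 'dup': stack = [2, 2] (depth 2)
After 'swap': stack = [2, 2] (depth 2)
After 'add': stack = [4] (depth 1)
After 'dup': stack = [4, 4] (depth 2)
After 'gt': stack = [0] (depth 1)
After 'push -9': stack = [0, -9] (depth 2)
After 'push 16': stack = [0, -9, 16] (depth 3)
After 'dup': stack = [0, -9, 16, 16] (depth 4)
After 'push 13': stack = [0, -9, 16, 16, 13] (depth 5)
After 'eq': stack = [0, -9, 16, 0] (depth 4)
After 'add': stack = [0, -9, 16] (depth 3)
After 'push 13': stack = [0, -9, 16, 13] (depth 4)
After 'add': stack = [0, -9, 29] (depth 3)
After 'push 19': stack = [0, -9, 29, 19] (depth 4)
After 'lt': stack = [0, -9, 0] (depth 3)
After 'mul': stack = [0, 0] (depth 2)
After 'eq': stack = [1] (depth 1)
After 'push 12': stack = [1, 12] (depth 2)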